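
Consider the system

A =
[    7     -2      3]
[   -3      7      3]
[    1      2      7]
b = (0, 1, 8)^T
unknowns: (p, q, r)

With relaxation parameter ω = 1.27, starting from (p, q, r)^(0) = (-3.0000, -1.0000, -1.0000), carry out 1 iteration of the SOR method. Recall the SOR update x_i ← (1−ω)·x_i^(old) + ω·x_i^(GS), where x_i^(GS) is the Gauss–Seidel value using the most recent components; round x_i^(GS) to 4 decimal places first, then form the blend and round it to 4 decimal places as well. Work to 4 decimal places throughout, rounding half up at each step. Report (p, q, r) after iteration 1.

(0.9915, 1.5354, 0.9844)

Iteration 1:
  p: GS value = (0 - (-2)·-1.0000 - (3)·-1.0000) / (7) = 0.1429;  p ← (1−ω)·-3.0000 + ω·0.1429 = 0.9915
  q: GS value = (1 - (-3)·0.9915 - (3)·-1.0000) / (7) = 0.9964;  q ← (1−ω)·-1.0000 + ω·0.9964 = 1.5354
  r: GS value = (8 - (1)·0.9915 - (2)·1.5354) / (7) = 0.5625;  r ← (1−ω)·-1.0000 + ω·0.5625 = 0.9844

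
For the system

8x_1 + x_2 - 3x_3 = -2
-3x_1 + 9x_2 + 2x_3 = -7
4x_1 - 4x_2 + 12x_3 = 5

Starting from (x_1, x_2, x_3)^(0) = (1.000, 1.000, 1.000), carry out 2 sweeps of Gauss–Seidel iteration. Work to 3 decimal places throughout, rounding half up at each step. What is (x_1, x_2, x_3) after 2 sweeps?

Iteration 1:
  x_1 = (-2 - (1)·1.000 - (-3)·1.000) / (8) = 0.000
  x_2 = (-7 - (-3)·0.000 - (2)·1.000) / (9) = -1.000
  x_3 = (5 - (4)·0.000 - (-4)·-1.000) / (12) = 0.083
Iteration 2:
  x_1 = (-2 - (1)·-1.000 - (-3)·0.083) / (8) = -0.094
  x_2 = (-7 - (-3)·-0.094 - (2)·0.083) / (9) = -0.828
  x_3 = (5 - (4)·-0.094 - (-4)·-0.828) / (12) = 0.172

(-0.094, -0.828, 0.172)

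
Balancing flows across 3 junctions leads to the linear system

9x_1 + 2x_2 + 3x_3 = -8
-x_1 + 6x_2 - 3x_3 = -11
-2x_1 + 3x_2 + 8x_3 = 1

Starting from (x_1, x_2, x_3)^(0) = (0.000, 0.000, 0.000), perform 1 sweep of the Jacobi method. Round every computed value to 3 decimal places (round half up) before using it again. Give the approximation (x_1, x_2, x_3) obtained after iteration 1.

(-0.889, -1.833, 0.125)

Iteration 1:
  x_1 = (-8 - (2)·0.000 - (3)·0.000) / (9) = -0.889
  x_2 = (-11 - (-1)·0.000 - (-3)·0.000) / (6) = -1.833
  x_3 = (1 - (-2)·0.000 - (3)·0.000) / (8) = 0.125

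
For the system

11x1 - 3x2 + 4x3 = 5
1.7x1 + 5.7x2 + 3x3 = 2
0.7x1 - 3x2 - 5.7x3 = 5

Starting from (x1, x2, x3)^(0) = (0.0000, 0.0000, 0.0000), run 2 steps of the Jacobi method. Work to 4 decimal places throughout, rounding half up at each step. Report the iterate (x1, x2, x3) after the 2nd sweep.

(0.8692, 0.6770, -1.0061)

Iteration 1:
  x1 = (5 - (-3)·0.0000 - (4)·0.0000) / (11) = 0.4545
  x2 = (2 - (1.7)·0.0000 - (3)·0.0000) / (5.7) = 0.3509
  x3 = (5 - (0.7)·0.0000 - (-3)·0.0000) / (-5.7) = -0.8772
Iteration 2:
  x1 = (5 - (-3)·0.3509 - (4)·-0.8772) / (11) = 0.8692
  x2 = (2 - (1.7)·0.4545 - (3)·-0.8772) / (5.7) = 0.6770
  x3 = (5 - (0.7)·0.4545 - (-3)·0.3509) / (-5.7) = -1.0061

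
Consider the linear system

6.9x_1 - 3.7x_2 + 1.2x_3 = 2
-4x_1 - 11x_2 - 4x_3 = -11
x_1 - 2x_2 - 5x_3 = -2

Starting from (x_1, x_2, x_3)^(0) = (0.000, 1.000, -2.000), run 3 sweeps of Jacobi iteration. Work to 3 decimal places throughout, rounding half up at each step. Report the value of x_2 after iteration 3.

Iteration 1:
  x_1 = (2 - (-3.7)·1.000 - (1.2)·-2.000) / (6.9) = 1.174
  x_2 = (-11 - (-4)·0.000 - (-4)·-2.000) / (-11) = 1.727
  x_3 = (-2 - (1)·0.000 - (-2)·1.000) / (-5) = 0.000
Iteration 2:
  x_1 = (2 - (-3.7)·1.727 - (1.2)·0.000) / (6.9) = 1.216
  x_2 = (-11 - (-4)·1.174 - (-4)·0.000) / (-11) = 0.573
  x_3 = (-2 - (1)·1.174 - (-2)·1.727) / (-5) = -0.056
Iteration 3:
  x_1 = (2 - (-3.7)·0.573 - (1.2)·-0.056) / (6.9) = 0.607
  x_2 = (-11 - (-4)·1.216 - (-4)·-0.056) / (-11) = 0.578
  x_3 = (-2 - (1)·1.216 - (-2)·0.573) / (-5) = 0.414

0.578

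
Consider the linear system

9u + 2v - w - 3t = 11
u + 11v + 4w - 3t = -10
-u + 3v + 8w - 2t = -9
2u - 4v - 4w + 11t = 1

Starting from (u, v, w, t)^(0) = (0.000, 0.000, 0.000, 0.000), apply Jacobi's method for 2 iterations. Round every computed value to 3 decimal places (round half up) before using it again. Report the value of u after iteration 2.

Iteration 1:
  u = (11 - (2)·0.000 - (-1)·0.000 - (-3)·0.000) / (9) = 1.222
  v = (-10 - (1)·0.000 - (4)·0.000 - (-3)·0.000) / (11) = -0.909
  w = (-9 - (-1)·0.000 - (3)·0.000 - (-2)·0.000) / (8) = -1.125
  t = (1 - (2)·0.000 - (-4)·0.000 - (-4)·0.000) / (11) = 0.091
Iteration 2:
  u = (11 - (2)·-0.909 - (-1)·-1.125 - (-3)·0.091) / (9) = 1.330
  v = (-10 - (1)·1.222 - (4)·-1.125 - (-3)·0.091) / (11) = -0.586
  w = (-9 - (-1)·1.222 - (3)·-0.909 - (-2)·0.091) / (8) = -0.609
  t = (1 - (2)·1.222 - (-4)·-0.909 - (-4)·-1.125) / (11) = -0.871

1.330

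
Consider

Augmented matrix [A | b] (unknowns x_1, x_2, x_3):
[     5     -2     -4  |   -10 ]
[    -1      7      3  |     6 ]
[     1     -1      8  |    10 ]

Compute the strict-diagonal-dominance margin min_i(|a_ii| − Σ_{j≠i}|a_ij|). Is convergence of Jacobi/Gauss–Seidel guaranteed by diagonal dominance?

row 1: |5| − (2+4) = -1
row 2: |7| − (1+3) = 3
row 3: |8| − (1+1) = 6
minimum over rows = -1 → not strictly diagonally dominant

-1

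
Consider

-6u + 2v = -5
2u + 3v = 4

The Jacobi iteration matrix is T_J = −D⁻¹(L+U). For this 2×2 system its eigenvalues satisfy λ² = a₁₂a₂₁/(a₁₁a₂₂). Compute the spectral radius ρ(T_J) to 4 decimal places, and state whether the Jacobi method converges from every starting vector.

0.4714

a₁₂a₂₁/(a₁₁a₂₂) = (2)·(2) / ((-6)·(3)) = -0.222222
ρ = √|-0.222222| = √0.222222 = 0.4714
ρ < 1, so Jacobi converges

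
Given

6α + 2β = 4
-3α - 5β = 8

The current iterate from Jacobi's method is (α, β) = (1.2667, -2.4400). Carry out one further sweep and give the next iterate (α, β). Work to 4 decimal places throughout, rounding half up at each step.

One sweep:
  α = (4 - (2)·-2.4400) / (6) = 1.4800
  β = (8 - (-3)·1.2667) / (-5) = -2.3600

(1.4800, -2.3600)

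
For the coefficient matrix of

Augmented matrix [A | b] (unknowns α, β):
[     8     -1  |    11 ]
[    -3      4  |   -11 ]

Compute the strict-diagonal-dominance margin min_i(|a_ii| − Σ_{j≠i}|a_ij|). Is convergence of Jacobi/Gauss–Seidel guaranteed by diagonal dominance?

row 1: |8| − (1) = 7
row 2: |4| − (3) = 1
minimum over rows = 1 → strictly diagonally dominant (convergence guaranteed)

1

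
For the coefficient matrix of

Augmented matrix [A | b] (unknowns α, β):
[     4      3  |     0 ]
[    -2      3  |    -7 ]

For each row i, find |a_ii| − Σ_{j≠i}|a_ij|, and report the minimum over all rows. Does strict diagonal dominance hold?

row 1: |4| − (3) = 1
row 2: |3| − (2) = 1
minimum over rows = 1 → strictly diagonally dominant (convergence guaranteed)

1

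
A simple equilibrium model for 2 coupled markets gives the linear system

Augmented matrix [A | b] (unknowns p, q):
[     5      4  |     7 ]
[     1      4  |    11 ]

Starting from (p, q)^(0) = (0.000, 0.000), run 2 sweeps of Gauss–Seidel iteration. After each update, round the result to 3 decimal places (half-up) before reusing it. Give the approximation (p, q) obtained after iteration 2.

(-0.520, 2.880)

Iteration 1:
  p = (7 - (4)·0.000) / (5) = 1.400
  q = (11 - (1)·1.400) / (4) = 2.400
Iteration 2:
  p = (7 - (4)·2.400) / (5) = -0.520
  q = (11 - (1)·-0.520) / (4) = 2.880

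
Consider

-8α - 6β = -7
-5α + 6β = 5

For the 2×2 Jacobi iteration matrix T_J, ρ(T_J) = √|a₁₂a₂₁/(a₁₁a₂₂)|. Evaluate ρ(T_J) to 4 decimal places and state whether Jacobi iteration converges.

a₁₂a₂₁/(a₁₁a₂₂) = (-6)·(-5) / ((-8)·(6)) = -0.625000
ρ = √|-0.625000| = √0.625000 = 0.7906
ρ < 1, so Jacobi converges

0.7906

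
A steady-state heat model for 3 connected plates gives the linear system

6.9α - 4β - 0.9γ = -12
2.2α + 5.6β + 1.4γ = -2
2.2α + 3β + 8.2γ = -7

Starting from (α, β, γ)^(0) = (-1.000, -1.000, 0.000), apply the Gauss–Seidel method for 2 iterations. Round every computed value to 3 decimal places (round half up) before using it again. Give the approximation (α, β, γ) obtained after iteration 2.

(-1.475, 0.331, -0.579)

Iteration 1:
  α = (-12 - (-4)·-1.000 - (-0.9)·0.000) / (6.9) = -2.319
  β = (-2 - (2.2)·-2.319 - (1.4)·0.000) / (5.6) = 0.554
  γ = (-7 - (2.2)·-2.319 - (3)·0.554) / (8.2) = -0.434
Iteration 2:
  α = (-12 - (-4)·0.554 - (-0.9)·-0.434) / (6.9) = -1.475
  β = (-2 - (2.2)·-1.475 - (1.4)·-0.434) / (5.6) = 0.331
  γ = (-7 - (2.2)·-1.475 - (3)·0.331) / (8.2) = -0.579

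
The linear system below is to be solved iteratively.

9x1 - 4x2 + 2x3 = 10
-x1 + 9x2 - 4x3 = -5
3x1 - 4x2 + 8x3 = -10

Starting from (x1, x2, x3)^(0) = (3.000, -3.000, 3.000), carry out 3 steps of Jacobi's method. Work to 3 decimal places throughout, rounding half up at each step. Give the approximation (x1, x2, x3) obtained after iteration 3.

Iteration 1:
  x1 = (10 - (-4)·-3.000 - (2)·3.000) / (9) = -0.889
  x2 = (-5 - (-1)·3.000 - (-4)·3.000) / (9) = 1.111
  x3 = (-10 - (3)·3.000 - (-4)·-3.000) / (8) = -3.875
Iteration 2:
  x1 = (10 - (-4)·1.111 - (2)·-3.875) / (9) = 2.466
  x2 = (-5 - (-1)·-0.889 - (-4)·-3.875) / (9) = -2.377
  x3 = (-10 - (3)·-0.889 - (-4)·1.111) / (8) = -0.361
Iteration 3:
  x1 = (10 - (-4)·-2.377 - (2)·-0.361) / (9) = 0.135
  x2 = (-5 - (-1)·2.466 - (-4)·-0.361) / (9) = -0.442
  x3 = (-10 - (3)·2.466 - (-4)·-2.377) / (8) = -3.363

(0.135, -0.442, -3.363)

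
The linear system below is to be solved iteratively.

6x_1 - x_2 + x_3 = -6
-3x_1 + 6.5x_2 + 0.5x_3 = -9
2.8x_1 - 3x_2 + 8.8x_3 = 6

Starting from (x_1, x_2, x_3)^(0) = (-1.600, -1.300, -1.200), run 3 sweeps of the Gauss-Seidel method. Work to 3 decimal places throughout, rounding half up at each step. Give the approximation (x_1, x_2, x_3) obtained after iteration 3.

(-1.410, -2.068, 0.425)

Iteration 1:
  x_1 = (-6 - (-1)·-1.300 - (1)·-1.200) / (6) = -1.017
  x_2 = (-9 - (-3)·-1.017 - (0.5)·-1.200) / (6.5) = -1.762
  x_3 = (6 - (2.8)·-1.017 - (-3)·-1.762) / (8.8) = 0.405
Iteration 2:
  x_1 = (-6 - (-1)·-1.762 - (1)·0.405) / (6) = -1.361
  x_2 = (-9 - (-3)·-1.361 - (0.5)·0.405) / (6.5) = -2.044
  x_3 = (6 - (2.8)·-1.361 - (-3)·-2.044) / (8.8) = 0.418
Iteration 3:
  x_1 = (-6 - (-1)·-2.044 - (1)·0.418) / (6) = -1.410
  x_2 = (-9 - (-3)·-1.410 - (0.5)·0.418) / (6.5) = -2.068
  x_3 = (6 - (2.8)·-1.410 - (-3)·-2.068) / (8.8) = 0.425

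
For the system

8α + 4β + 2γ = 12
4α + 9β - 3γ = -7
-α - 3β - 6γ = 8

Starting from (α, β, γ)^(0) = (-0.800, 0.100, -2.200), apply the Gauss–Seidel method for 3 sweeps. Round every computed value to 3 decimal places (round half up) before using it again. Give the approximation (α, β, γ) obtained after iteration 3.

Iteration 1:
  α = (12 - (4)·0.100 - (2)·-2.200) / (8) = 2.000
  β = (-7 - (4)·2.000 - (-3)·-2.200) / (9) = -2.400
  γ = (8 - (-1)·2.000 - (-3)·-2.400) / (-6) = -0.467
Iteration 2:
  α = (12 - (4)·-2.400 - (2)·-0.467) / (8) = 2.817
  β = (-7 - (4)·2.817 - (-3)·-0.467) / (9) = -2.185
  γ = (8 - (-1)·2.817 - (-3)·-2.185) / (-6) = -0.710
Iteration 3:
  α = (12 - (4)·-2.185 - (2)·-0.710) / (8) = 2.770
  β = (-7 - (4)·2.770 - (-3)·-0.710) / (9) = -2.246
  γ = (8 - (-1)·2.770 - (-3)·-2.246) / (-6) = -0.672

(2.770, -2.246, -0.672)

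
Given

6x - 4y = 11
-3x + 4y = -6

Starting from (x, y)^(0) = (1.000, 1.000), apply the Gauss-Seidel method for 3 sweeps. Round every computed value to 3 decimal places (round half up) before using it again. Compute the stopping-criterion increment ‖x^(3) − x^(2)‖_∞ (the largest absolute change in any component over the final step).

Iteration 1:
  x = (11 - (-4)·1.000) / (6) = 2.500
  y = (-6 - (-3)·2.500) / (4) = 0.375
Iteration 2:
  x = (11 - (-4)·0.375) / (6) = 2.083
  y = (-6 - (-3)·2.083) / (4) = 0.062
Iteration 3:
  x = (11 - (-4)·0.062) / (6) = 1.875
  y = (-6 - (-3)·1.875) / (4) = -0.094
Change: (-0.208, -0.156) → max |·| = 0.208

0.208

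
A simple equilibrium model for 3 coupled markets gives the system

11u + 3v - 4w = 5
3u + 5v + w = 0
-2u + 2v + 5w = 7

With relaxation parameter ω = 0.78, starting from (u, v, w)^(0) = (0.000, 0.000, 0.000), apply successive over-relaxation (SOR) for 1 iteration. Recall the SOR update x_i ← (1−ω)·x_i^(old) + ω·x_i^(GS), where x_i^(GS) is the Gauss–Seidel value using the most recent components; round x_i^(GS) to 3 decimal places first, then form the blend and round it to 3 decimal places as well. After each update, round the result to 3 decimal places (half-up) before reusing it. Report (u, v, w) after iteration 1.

Iteration 1:
  u: GS value = (5 - (3)·0.000 - (-4)·0.000) / (11) = 0.455;  u ← (1−ω)·0.000 + ω·0.455 = 0.355
  v: GS value = (0 - (3)·0.355 - (1)·0.000) / (5) = -0.213;  v ← (1−ω)·0.000 + ω·-0.213 = -0.166
  w: GS value = (7 - (-2)·0.355 - (2)·-0.166) / (5) = 1.608;  w ← (1−ω)·0.000 + ω·1.608 = 1.254

(0.355, -0.166, 1.254)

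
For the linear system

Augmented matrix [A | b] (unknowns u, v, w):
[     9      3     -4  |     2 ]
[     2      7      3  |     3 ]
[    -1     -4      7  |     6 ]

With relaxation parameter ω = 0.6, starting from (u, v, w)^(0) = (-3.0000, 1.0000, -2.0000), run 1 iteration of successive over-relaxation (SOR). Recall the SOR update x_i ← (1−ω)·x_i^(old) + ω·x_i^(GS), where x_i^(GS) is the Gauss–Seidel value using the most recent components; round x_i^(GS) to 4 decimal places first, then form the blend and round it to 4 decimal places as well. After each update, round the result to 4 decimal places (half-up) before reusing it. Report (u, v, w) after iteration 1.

(-1.8000, 1.4800, 0.0674)

Iteration 1:
  u: GS value = (2 - (3)·1.0000 - (-4)·-2.0000) / (9) = -1.0000;  u ← (1−ω)·-3.0000 + ω·-1.0000 = -1.8000
  v: GS value = (3 - (2)·-1.8000 - (3)·-2.0000) / (7) = 1.8000;  v ← (1−ω)·1.0000 + ω·1.8000 = 1.4800
  w: GS value = (6 - (-1)·-1.8000 - (-4)·1.4800) / (7) = 1.4457;  w ← (1−ω)·-2.0000 + ω·1.4457 = 0.0674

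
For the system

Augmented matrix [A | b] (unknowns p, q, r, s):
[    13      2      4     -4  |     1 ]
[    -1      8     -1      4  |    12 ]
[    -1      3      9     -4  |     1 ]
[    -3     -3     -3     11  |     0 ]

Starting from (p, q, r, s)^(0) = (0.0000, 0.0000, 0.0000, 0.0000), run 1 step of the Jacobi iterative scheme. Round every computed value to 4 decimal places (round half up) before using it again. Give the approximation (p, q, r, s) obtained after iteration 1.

Iteration 1:
  p = (1 - (2)·0.0000 - (4)·0.0000 - (-4)·0.0000) / (13) = 0.0769
  q = (12 - (-1)·0.0000 - (-1)·0.0000 - (4)·0.0000) / (8) = 1.5000
  r = (1 - (-1)·0.0000 - (3)·0.0000 - (-4)·0.0000) / (9) = 0.1111
  s = (0 - (-3)·0.0000 - (-3)·0.0000 - (-3)·0.0000) / (11) = 0.0000

(0.0769, 1.5000, 0.1111, 0.0000)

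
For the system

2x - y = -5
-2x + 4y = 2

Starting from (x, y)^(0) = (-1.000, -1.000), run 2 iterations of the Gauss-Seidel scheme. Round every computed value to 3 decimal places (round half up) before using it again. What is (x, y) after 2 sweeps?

Iteration 1:
  x = (-5 - (-1)·-1.000) / (2) = -3.000
  y = (2 - (-2)·-3.000) / (4) = -1.000
Iteration 2:
  x = (-5 - (-1)·-1.000) / (2) = -3.000
  y = (2 - (-2)·-3.000) / (4) = -1.000

(-3.000, -1.000)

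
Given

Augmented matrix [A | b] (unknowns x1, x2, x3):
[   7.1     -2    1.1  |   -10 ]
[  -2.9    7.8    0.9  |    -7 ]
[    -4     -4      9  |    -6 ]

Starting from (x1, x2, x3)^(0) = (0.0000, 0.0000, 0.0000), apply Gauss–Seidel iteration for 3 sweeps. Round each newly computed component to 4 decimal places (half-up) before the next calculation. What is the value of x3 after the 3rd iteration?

Iteration 1:
  x1 = (-10 - (-2)·0.0000 - (1.1)·0.0000) / (7.1) = -1.4085
  x2 = (-7 - (-2.9)·-1.4085 - (0.9)·0.0000) / (7.8) = -1.4211
  x3 = (-6 - (-4)·-1.4085 - (-4)·-1.4211) / (9) = -1.9243
Iteration 2:
  x1 = (-10 - (-2)·-1.4211 - (1.1)·-1.9243) / (7.1) = -1.5106
  x2 = (-7 - (-2.9)·-1.5106 - (0.9)·-1.9243) / (7.8) = -1.2370
  x3 = (-6 - (-4)·-1.5106 - (-4)·-1.2370) / (9) = -1.8878
Iteration 3:
  x1 = (-10 - (-2)·-1.2370 - (1.1)·-1.8878) / (7.1) = -1.4644
  x2 = (-7 - (-2.9)·-1.4644 - (0.9)·-1.8878) / (7.8) = -1.2241
  x3 = (-6 - (-4)·-1.4644 - (-4)·-1.2241) / (9) = -1.8616

-1.8616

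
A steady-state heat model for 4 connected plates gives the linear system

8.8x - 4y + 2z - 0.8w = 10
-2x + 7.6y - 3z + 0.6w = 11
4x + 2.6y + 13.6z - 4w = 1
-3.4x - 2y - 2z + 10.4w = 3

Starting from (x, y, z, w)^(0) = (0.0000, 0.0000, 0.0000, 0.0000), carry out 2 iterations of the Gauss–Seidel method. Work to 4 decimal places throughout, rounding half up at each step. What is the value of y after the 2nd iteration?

Iteration 1:
  x = (10 - (-4)·0.0000 - (2)·0.0000 - (-0.8)·0.0000) / (8.8) = 1.1364
  y = (11 - (-2)·1.1364 - (-3)·0.0000 - (0.6)·0.0000) / (7.6) = 1.7464
  z = (1 - (4)·1.1364 - (2.6)·1.7464 - (-4)·0.0000) / (13.6) = -0.5946
  w = (3 - (-3.4)·1.1364 - (-2)·1.7464 - (-2)·-0.5946) / (10.4) = 0.8815
Iteration 2:
  x = (10 - (-4)·1.7464 - (2)·-0.5946 - (-0.8)·0.8815) / (8.8) = 2.1455
  y = (11 - (-2)·2.1455 - (-3)·-0.5946 - (0.6)·0.8815) / (7.6) = 1.7077
  z = (1 - (4)·2.1455 - (2.6)·1.7077 - (-4)·0.8815) / (13.6) = -0.6247
  w = (3 - (-3.4)·2.1455 - (-2)·1.7077 - (-2)·-0.6247) / (10.4) = 1.1981

1.7077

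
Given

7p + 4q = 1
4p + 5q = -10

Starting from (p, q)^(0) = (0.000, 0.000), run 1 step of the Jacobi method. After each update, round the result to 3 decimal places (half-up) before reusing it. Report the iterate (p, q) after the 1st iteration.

Iteration 1:
  p = (1 - (4)·0.000) / (7) = 0.143
  q = (-10 - (4)·0.000) / (5) = -2.000

(0.143, -2.000)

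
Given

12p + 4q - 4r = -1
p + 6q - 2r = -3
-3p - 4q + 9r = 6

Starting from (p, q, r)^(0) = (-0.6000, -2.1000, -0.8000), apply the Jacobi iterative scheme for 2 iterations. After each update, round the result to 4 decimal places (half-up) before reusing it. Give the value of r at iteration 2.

Iteration 1:
  p = (-1 - (4)·-2.1000 - (-4)·-0.8000) / (12) = 0.3500
  q = (-3 - (1)·-0.6000 - (-2)·-0.8000) / (6) = -0.6667
  r = (6 - (-3)·-0.6000 - (-4)·-2.1000) / (9) = -0.4667
Iteration 2:
  p = (-1 - (4)·-0.6667 - (-4)·-0.4667) / (12) = -0.0167
  q = (-3 - (1)·0.3500 - (-2)·-0.4667) / (6) = -0.7139
  r = (6 - (-3)·0.3500 - (-4)·-0.6667) / (9) = 0.4870

0.4870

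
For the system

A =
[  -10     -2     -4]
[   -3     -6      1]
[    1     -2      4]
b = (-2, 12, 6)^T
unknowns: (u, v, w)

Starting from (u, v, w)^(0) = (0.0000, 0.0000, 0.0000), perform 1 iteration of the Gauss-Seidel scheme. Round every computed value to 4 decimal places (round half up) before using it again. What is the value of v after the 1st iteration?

-2.1000

Iteration 1:
  u = (-2 - (-2)·0.0000 - (-4)·0.0000) / (-10) = 0.2000
  v = (12 - (-3)·0.2000 - (1)·0.0000) / (-6) = -2.1000
  w = (6 - (1)·0.2000 - (-2)·-2.1000) / (4) = 0.4000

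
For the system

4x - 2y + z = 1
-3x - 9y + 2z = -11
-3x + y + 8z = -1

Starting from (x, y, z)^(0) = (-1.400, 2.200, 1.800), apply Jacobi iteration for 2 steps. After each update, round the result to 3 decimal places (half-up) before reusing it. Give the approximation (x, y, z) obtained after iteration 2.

(1.526, 0.717, -0.049)

Iteration 1:
  x = (1 - (-2)·2.200 - (1)·1.800) / (4) = 0.900
  y = (-11 - (-3)·-1.400 - (2)·1.800) / (-9) = 2.089
  z = (-1 - (-3)·-1.400 - (1)·2.200) / (8) = -0.925
Iteration 2:
  x = (1 - (-2)·2.089 - (1)·-0.925) / (4) = 1.526
  y = (-11 - (-3)·0.900 - (2)·-0.925) / (-9) = 0.717
  z = (-1 - (-3)·0.900 - (1)·2.089) / (8) = -0.049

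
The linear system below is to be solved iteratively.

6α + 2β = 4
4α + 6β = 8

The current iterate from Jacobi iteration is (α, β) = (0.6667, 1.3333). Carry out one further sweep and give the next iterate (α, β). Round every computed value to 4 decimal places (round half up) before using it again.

One sweep:
  α = (4 - (2)·1.3333) / (6) = 0.2222
  β = (8 - (4)·0.6667) / (6) = 0.8889

(0.2222, 0.8889)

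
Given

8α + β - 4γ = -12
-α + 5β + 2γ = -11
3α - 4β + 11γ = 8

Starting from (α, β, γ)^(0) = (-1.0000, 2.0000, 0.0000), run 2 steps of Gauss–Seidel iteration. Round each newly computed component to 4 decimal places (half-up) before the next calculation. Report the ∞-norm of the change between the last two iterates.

0.7074

Iteration 1:
  α = (-12 - (1)·2.0000 - (-4)·0.0000) / (8) = -1.7500
  β = (-11 - (-1)·-1.7500 - (2)·0.0000) / (5) = -2.5500
  γ = (8 - (3)·-1.7500 - (-4)·-2.5500) / (11) = 0.2773
Iteration 2:
  α = (-12 - (1)·-2.5500 - (-4)·0.2773) / (8) = -1.0426
  β = (-11 - (-1)·-1.0426 - (2)·0.2773) / (5) = -2.5194
  γ = (8 - (3)·-1.0426 - (-4)·-2.5194) / (11) = 0.0955
Change: (0.7074, 0.0306, -0.1818) → max |·| = 0.7074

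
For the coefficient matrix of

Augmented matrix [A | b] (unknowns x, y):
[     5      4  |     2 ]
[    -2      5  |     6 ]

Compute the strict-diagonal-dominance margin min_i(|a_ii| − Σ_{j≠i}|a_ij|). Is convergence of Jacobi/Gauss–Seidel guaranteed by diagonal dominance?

row 1: |5| − (4) = 1
row 2: |5| − (2) = 3
minimum over rows = 1 → strictly diagonally dominant (convergence guaranteed)

1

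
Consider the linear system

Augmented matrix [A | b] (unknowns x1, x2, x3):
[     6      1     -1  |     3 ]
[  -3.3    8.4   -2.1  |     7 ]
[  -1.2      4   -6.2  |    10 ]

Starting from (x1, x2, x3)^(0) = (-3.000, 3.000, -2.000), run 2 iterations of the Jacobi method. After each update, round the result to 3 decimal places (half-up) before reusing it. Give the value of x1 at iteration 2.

0.791

Iteration 1:
  x1 = (3 - (1)·3.000 - (-1)·-2.000) / (6) = -0.333
  x2 = (7 - (-3.3)·-3.000 - (-2.1)·-2.000) / (8.4) = -0.845
  x3 = (10 - (-1.2)·-3.000 - (4)·3.000) / (-6.2) = 0.903
Iteration 2:
  x1 = (3 - (1)·-0.845 - (-1)·0.903) / (6) = 0.791
  x2 = (7 - (-3.3)·-0.333 - (-2.1)·0.903) / (8.4) = 0.928
  x3 = (10 - (-1.2)·-0.333 - (4)·-0.845) / (-6.2) = -2.094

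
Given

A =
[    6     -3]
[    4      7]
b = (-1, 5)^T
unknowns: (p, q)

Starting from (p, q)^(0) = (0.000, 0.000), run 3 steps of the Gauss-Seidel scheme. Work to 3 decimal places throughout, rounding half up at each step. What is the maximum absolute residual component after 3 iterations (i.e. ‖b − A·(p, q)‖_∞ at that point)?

0.203

Iteration 1:
  p = (-1 - (-3)·0.000) / (6) = -0.167
  q = (5 - (4)·-0.167) / (7) = 0.810
Iteration 2:
  p = (-1 - (-3)·0.810) / (6) = 0.238
  q = (5 - (4)·0.238) / (7) = 0.578
Iteration 3:
  p = (-1 - (-3)·0.578) / (6) = 0.122
  q = (5 - (4)·0.122) / (7) = 0.645
Residual b − A·x = (0.203, -0.003); ∞-norm = 0.203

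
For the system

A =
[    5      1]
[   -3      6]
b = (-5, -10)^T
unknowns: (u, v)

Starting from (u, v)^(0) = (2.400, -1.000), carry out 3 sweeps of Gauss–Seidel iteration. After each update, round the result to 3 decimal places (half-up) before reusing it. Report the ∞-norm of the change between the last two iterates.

0.021

Iteration 1:
  u = (-5 - (1)·-1.000) / (5) = -0.800
  v = (-10 - (-3)·-0.800) / (6) = -2.067
Iteration 2:
  u = (-5 - (1)·-2.067) / (5) = -0.587
  v = (-10 - (-3)·-0.587) / (6) = -1.960
Iteration 3:
  u = (-5 - (1)·-1.960) / (5) = -0.608
  v = (-10 - (-3)·-0.608) / (6) = -1.971
Change: (-0.021, -0.011) → max |·| = 0.021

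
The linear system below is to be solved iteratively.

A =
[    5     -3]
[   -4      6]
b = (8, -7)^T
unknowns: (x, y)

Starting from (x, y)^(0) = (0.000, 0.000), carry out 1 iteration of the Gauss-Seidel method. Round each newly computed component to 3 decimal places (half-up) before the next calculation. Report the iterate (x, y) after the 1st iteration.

Iteration 1:
  x = (8 - (-3)·0.000) / (5) = 1.600
  y = (-7 - (-4)·1.600) / (6) = -0.100

(1.600, -0.100)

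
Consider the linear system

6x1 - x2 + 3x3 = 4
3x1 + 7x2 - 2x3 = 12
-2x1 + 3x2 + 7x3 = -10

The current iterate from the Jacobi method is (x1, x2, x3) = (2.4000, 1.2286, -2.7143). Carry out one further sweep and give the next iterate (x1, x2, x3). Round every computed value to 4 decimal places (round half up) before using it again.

One sweep:
  x1 = (4 - (-1)·1.2286 - (3)·-2.7143) / (6) = 2.2286
  x2 = (12 - (3)·2.4000 - (-2)·-2.7143) / (7) = -0.0898
  x3 = (-10 - (-2)·2.4000 - (3)·1.2286) / (7) = -1.2694

(2.2286, -0.0898, -1.2694)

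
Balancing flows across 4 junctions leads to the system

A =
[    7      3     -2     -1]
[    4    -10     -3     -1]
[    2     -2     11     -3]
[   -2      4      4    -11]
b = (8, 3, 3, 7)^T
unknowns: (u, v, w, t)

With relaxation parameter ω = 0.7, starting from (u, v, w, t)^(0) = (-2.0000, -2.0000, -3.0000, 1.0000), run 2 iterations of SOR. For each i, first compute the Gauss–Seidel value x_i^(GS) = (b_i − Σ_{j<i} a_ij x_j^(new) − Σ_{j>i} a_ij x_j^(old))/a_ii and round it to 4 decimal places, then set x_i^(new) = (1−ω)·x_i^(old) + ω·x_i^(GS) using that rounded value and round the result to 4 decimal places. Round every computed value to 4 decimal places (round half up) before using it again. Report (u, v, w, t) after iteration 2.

Iteration 1:
  u: GS value = (8 - (3)·-2.0000 - (-2)·-3.0000 - (-1)·1.0000) / (7) = 1.2857;  u ← (1−ω)·-2.0000 + ω·1.2857 = 0.3000
  v: GS value = (3 - (4)·0.3000 - (-3)·-3.0000 - (-1)·1.0000) / (-10) = 0.6200;  v ← (1−ω)·-2.0000 + ω·0.6200 = -0.1660
  w: GS value = (3 - (2)·0.3000 - (-2)·-0.1660 - (-3)·1.0000) / (11) = 0.4607;  w ← (1−ω)·-3.0000 + ω·0.4607 = -0.5775
  t: GS value = (7 - (-2)·0.3000 - (4)·-0.1660 - (4)·-0.5775) / (-11) = -0.9613;  t ← (1−ω)·1.0000 + ω·-0.9613 = -0.3729
Iteration 2:
  u: GS value = (8 - (3)·-0.1660 - (-2)·-0.5775 - (-1)·-0.3729) / (7) = 0.9957;  u ← (1−ω)·0.3000 + ω·0.9957 = 0.7870
  v: GS value = (3 - (4)·0.7870 - (-3)·-0.5775 - (-1)·-0.3729) / (-10) = 0.2253;  v ← (1−ω)·-0.1660 + ω·0.2253 = 0.1079
  w: GS value = (3 - (2)·0.7870 - (-2)·0.1079 - (-3)·-0.3729) / (11) = 0.0476;  w ← (1−ω)·-0.5775 + ω·0.0476 = -0.1399
  t: GS value = (7 - (-2)·0.7870 - (4)·0.1079 - (4)·-0.1399) / (-11) = -0.7911;  t ← (1−ω)·-0.3729 + ω·-0.7911 = -0.6656

(0.7870, 0.1079, -0.1399, -0.6656)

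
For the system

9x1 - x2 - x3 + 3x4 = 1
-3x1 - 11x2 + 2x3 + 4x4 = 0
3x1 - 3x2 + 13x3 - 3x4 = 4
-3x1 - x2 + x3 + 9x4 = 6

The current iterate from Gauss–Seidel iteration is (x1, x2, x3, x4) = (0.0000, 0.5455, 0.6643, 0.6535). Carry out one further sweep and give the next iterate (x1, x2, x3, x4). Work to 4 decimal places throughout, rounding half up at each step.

(0.0277, 0.3509, 0.5331, 0.6557)

One sweep:
  x1 = (1 - (-1)·0.5455 - (-1)·0.6643 - (3)·0.6535) / (9) = 0.0277
  x2 = (0 - (-3)·0.0277 - (2)·0.6643 - (4)·0.6535) / (-11) = 0.3509
  x3 = (4 - (3)·0.0277 - (-3)·0.3509 - (-3)·0.6535) / (13) = 0.5331
  x4 = (6 - (-3)·0.0277 - (-1)·0.3509 - (1)·0.5331) / (9) = 0.6557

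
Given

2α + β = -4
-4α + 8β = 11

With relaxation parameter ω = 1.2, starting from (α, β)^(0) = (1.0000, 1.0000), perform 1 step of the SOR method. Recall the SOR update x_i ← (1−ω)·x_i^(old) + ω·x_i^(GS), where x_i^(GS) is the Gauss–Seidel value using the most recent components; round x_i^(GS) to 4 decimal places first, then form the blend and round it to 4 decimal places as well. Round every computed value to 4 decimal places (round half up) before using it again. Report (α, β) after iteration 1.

Iteration 1:
  α: GS value = (-4 - (1)·1.0000) / (2) = -2.5000;  α ← (1−ω)·1.0000 + ω·-2.5000 = -3.2000
  β: GS value = (11 - (-4)·-3.2000) / (8) = -0.2250;  β ← (1−ω)·1.0000 + ω·-0.2250 = -0.4700

(-3.2000, -0.4700)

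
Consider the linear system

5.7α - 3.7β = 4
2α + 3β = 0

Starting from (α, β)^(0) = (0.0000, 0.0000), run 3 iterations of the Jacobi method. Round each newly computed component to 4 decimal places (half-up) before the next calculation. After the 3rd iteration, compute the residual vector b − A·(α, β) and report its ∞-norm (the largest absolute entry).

Iteration 1:
  α = (4 - (-3.7)·0.0000) / (5.7) = 0.7018
  β = (0 - (2)·0.0000) / (3) = 0.0000
Iteration 2:
  α = (4 - (-3.7)·0.0000) / (5.7) = 0.7018
  β = (0 - (2)·0.7018) / (3) = -0.4679
Iteration 3:
  α = (4 - (-3.7)·-0.4679) / (5.7) = 0.3980
  β = (0 - (2)·0.7018) / (3) = -0.4679
Residual b − A·x = (0.0002, 0.6077); ∞-norm = 0.6077

0.6077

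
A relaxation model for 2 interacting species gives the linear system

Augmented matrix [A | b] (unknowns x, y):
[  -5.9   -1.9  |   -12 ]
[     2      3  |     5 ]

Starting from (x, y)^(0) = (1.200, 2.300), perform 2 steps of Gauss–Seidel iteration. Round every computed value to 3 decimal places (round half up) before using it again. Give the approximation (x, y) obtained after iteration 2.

Iteration 1:
  x = (-12 - (-1.9)·2.300) / (-5.9) = 1.293
  y = (5 - (2)·1.293) / (3) = 0.805
Iteration 2:
  x = (-12 - (-1.9)·0.805) / (-5.9) = 1.775
  y = (5 - (2)·1.775) / (3) = 0.483

(1.775, 0.483)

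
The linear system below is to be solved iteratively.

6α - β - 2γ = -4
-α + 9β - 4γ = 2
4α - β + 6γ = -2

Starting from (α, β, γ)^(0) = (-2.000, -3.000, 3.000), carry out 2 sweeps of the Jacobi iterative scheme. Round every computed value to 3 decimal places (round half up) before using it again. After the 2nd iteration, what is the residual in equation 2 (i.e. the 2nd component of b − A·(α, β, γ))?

Iteration 1:
  α = (-4 - (-1)·-3.000 - (-2)·3.000) / (6) = -0.167
  β = (2 - (-1)·-2.000 - (-4)·3.000) / (9) = 1.333
  γ = (-2 - (4)·-2.000 - (-1)·-3.000) / (6) = 0.500
Iteration 2:
  α = (-4 - (-1)·1.333 - (-2)·0.500) / (6) = -0.278
  β = (2 - (-1)·-0.167 - (-4)·0.500) / (9) = 0.426
  γ = (-2 - (4)·-0.167 - (-1)·1.333) / (6) = 0.000
Residual b − A·x = (-1.906, -2.112, -0.462)

-2.112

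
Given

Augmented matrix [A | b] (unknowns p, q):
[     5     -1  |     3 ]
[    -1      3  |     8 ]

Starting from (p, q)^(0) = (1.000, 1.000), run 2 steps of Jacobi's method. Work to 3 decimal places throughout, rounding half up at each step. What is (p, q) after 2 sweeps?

Iteration 1:
  p = (3 - (-1)·1.000) / (5) = 0.800
  q = (8 - (-1)·1.000) / (3) = 3.000
Iteration 2:
  p = (3 - (-1)·3.000) / (5) = 1.200
  q = (8 - (-1)·0.800) / (3) = 2.933

(1.200, 2.933)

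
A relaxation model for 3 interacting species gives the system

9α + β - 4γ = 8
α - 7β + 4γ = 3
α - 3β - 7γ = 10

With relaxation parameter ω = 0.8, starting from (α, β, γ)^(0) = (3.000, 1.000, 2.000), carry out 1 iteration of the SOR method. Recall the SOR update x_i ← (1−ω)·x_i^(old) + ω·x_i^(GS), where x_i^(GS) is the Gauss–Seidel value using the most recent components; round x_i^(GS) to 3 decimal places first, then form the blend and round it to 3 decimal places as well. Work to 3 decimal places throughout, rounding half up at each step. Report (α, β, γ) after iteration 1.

Iteration 1:
  α: GS value = (8 - (1)·1.000 - (-4)·2.000) / (9) = 1.667;  α ← (1−ω)·3.000 + ω·1.667 = 1.934
  β: GS value = (3 - (1)·1.934 - (4)·2.000) / (-7) = 0.991;  β ← (1−ω)·1.000 + ω·0.991 = 0.993
  γ: GS value = (10 - (1)·1.934 - (-3)·0.993) / (-7) = -1.578;  γ ← (1−ω)·2.000 + ω·-1.578 = -0.862

(1.934, 0.993, -0.862)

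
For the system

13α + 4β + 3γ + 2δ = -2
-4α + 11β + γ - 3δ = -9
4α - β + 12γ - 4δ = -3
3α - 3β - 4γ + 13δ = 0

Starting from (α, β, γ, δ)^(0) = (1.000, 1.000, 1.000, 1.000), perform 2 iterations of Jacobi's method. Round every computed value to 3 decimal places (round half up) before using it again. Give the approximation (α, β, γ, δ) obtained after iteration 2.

Iteration 1:
  α = (-2 - (4)·1.000 - (3)·1.000 - (2)·1.000) / (13) = -0.846
  β = (-9 - (-4)·1.000 - (1)·1.000 - (-3)·1.000) / (11) = -0.273
  γ = (-3 - (4)·1.000 - (-1)·1.000 - (-4)·1.000) / (12) = -0.167
  δ = (0 - (3)·1.000 - (-3)·1.000 - (-4)·1.000) / (13) = 0.308
Iteration 2:
  α = (-2 - (4)·-0.273 - (3)·-0.167 - (2)·0.308) / (13) = -0.079
  β = (-9 - (-4)·-0.846 - (1)·-0.167 - (-3)·0.308) / (11) = -1.027
  γ = (-3 - (4)·-0.846 - (-1)·-0.273 - (-4)·0.308) / (12) = 0.112
  δ = (0 - (3)·-0.846 - (-3)·-0.273 - (-4)·-0.167) / (13) = 0.081

(-0.079, -1.027, 0.112, 0.081)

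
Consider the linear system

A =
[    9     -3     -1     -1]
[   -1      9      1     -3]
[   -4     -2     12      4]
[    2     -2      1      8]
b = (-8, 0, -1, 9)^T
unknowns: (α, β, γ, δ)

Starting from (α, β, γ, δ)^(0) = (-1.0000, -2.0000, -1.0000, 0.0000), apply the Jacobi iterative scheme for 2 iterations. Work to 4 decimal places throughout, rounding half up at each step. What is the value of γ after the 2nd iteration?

-0.9722

Iteration 1:
  α = (-8 - (-3)·-2.0000 - (-1)·-1.0000 - (-1)·0.0000) / (9) = -1.6667
  β = (0 - (-1)·-1.0000 - (1)·-1.0000 - (-3)·0.0000) / (9) = 0.0000
  γ = (-1 - (-4)·-1.0000 - (-2)·-2.0000 - (4)·0.0000) / (12) = -0.7500
  δ = (9 - (2)·-1.0000 - (-2)·-2.0000 - (1)·-1.0000) / (8) = 1.0000
Iteration 2:
  α = (-8 - (-3)·0.0000 - (-1)·-0.7500 - (-1)·1.0000) / (9) = -0.8611
  β = (0 - (-1)·-1.6667 - (1)·-0.7500 - (-3)·1.0000) / (9) = 0.2315
  γ = (-1 - (-4)·-1.6667 - (-2)·0.0000 - (4)·1.0000) / (12) = -0.9722
  δ = (9 - (2)·-1.6667 - (-2)·0.0000 - (1)·-0.7500) / (8) = 1.6354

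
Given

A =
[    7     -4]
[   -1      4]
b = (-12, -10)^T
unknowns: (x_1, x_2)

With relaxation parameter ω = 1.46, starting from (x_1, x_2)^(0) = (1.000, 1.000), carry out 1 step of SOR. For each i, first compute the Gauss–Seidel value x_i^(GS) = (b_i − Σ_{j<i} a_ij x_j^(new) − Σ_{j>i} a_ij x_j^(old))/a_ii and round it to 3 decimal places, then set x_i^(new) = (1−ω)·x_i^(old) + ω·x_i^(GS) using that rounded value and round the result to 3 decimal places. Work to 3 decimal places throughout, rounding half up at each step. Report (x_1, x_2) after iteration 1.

(-2.129, -4.887)

Iteration 1:
  x_1: GS value = (-12 - (-4)·1.000) / (7) = -1.143;  x_1 ← (1−ω)·1.000 + ω·-1.143 = -2.129
  x_2: GS value = (-10 - (-1)·-2.129) / (4) = -3.032;  x_2 ← (1−ω)·1.000 + ω·-3.032 = -4.887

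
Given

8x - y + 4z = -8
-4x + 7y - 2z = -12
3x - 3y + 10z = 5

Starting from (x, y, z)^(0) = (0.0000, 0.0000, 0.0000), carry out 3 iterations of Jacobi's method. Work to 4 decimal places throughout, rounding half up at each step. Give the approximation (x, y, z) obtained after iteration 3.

(-1.4107, -2.4694, 0.2964)

Iteration 1:
  x = (-8 - (-1)·0.0000 - (4)·0.0000) / (8) = -1.0000
  y = (-12 - (-4)·0.0000 - (-2)·0.0000) / (7) = -1.7143
  z = (5 - (3)·0.0000 - (-3)·0.0000) / (10) = 0.5000
Iteration 2:
  x = (-8 - (-1)·-1.7143 - (4)·0.5000) / (8) = -1.4643
  y = (-12 - (-4)·-1.0000 - (-2)·0.5000) / (7) = -2.1429
  z = (5 - (3)·-1.0000 - (-3)·-1.7143) / (10) = 0.2857
Iteration 3:
  x = (-8 - (-1)·-2.1429 - (4)·0.2857) / (8) = -1.4107
  y = (-12 - (-4)·-1.4643 - (-2)·0.2857) / (7) = -2.4694
  z = (5 - (3)·-1.4643 - (-3)·-2.1429) / (10) = 0.2964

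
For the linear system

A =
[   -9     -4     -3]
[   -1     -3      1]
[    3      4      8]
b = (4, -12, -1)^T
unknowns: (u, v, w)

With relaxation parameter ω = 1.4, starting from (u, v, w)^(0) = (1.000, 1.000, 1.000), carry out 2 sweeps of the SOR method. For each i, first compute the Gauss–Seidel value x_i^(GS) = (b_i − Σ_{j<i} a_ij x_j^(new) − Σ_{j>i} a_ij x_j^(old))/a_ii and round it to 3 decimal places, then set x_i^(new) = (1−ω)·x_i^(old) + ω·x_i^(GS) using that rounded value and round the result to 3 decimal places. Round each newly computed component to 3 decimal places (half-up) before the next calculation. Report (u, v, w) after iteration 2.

(-1.993, 1.945, 1.159)

Iteration 1:
  u: GS value = (4 - (-4)·1.000 - (-3)·1.000) / (-9) = -1.222;  u ← (1−ω)·1.000 + ω·-1.222 = -2.111
  v: GS value = (-12 - (-1)·-2.111 - (1)·1.000) / (-3) = 5.037;  v ← (1−ω)·1.000 + ω·5.037 = 6.652
  w: GS value = (-1 - (3)·-2.111 - (4)·6.652) / (8) = -2.659;  w ← (1−ω)·1.000 + ω·-2.659 = -4.123
Iteration 2:
  u: GS value = (4 - (-4)·6.652 - (-3)·-4.123) / (-9) = -2.027;  u ← (1−ω)·-2.111 + ω·-2.027 = -1.993
  v: GS value = (-12 - (-1)·-1.993 - (1)·-4.123) / (-3) = 3.290;  v ← (1−ω)·6.652 + ω·3.290 = 1.945
  w: GS value = (-1 - (3)·-1.993 - (4)·1.945) / (8) = -0.350;  w ← (1−ω)·-4.123 + ω·-0.350 = 1.159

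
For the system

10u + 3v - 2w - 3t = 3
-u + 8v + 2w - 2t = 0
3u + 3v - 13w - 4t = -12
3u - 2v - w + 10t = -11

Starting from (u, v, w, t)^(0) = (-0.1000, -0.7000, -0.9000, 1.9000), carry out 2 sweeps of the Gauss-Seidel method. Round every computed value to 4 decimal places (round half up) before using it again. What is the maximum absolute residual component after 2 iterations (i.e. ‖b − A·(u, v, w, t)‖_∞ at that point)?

Iteration 1:
  u = (3 - (3)·-0.7000 - (-2)·-0.9000 - (-3)·1.9000) / (10) = 0.9000
  v = (0 - (-1)·0.9000 - (2)·-0.9000 - (-2)·1.9000) / (8) = 0.8125
  w = (-12 - (3)·0.9000 - (3)·0.8125 - (-4)·1.9000) / (-13) = 0.7337
  t = (-11 - (3)·0.9000 - (-2)·0.8125 - (-1)·0.7337) / (10) = -1.1341
Iteration 2:
  u = (3 - (3)·0.8125 - (-2)·0.7337 - (-3)·-1.1341) / (10) = -0.1372
  v = (0 - (-1)·-0.1372 - (2)·0.7337 - (-2)·-1.1341) / (8) = -0.4841
  w = (-12 - (3)·-0.1372 - (3)·-0.4841 - (-4)·-1.1341) / (-13) = 1.1287
  t = (-11 - (3)·-0.1372 - (-2)·-0.4841 - (-1)·1.1287) / (10) = -1.0428
Residual b − A·x = (4.9533, -0.6074, 0.3658, 0.0001); ∞-norm = 4.9533

4.9533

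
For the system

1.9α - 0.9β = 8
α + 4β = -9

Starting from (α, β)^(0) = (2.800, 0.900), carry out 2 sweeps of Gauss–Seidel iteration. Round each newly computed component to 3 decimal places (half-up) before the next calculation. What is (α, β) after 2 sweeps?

Iteration 1:
  α = (8 - (-0.9)·0.900) / (1.9) = 4.637
  β = (-9 - (1)·4.637) / (4) = -3.409
Iteration 2:
  α = (8 - (-0.9)·-3.409) / (1.9) = 2.596
  β = (-9 - (1)·2.596) / (4) = -2.899

(2.596, -2.899)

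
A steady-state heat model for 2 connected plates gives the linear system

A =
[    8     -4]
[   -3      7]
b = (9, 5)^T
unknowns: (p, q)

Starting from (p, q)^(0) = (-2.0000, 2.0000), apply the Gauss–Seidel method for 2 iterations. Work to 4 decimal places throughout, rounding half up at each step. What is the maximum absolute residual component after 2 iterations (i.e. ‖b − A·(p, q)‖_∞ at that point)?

Iteration 1:
  p = (9 - (-4)·2.0000) / (8) = 2.1250
  q = (5 - (-3)·2.1250) / (7) = 1.6250
Iteration 2:
  p = (9 - (-4)·1.6250) / (8) = 1.9375
  q = (5 - (-3)·1.9375) / (7) = 1.5446
Residual b − A·x = (-0.3216, 0.0003); ∞-norm = 0.3216

0.3216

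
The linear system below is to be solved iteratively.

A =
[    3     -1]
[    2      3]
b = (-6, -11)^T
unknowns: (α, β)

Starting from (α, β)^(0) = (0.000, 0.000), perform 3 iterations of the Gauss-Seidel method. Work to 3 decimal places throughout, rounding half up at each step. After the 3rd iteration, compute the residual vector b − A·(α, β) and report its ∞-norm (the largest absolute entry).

Iteration 1:
  α = (-6 - (-1)·0.000) / (3) = -2.000
  β = (-11 - (2)·-2.000) / (3) = -2.333
Iteration 2:
  α = (-6 - (-1)·-2.333) / (3) = -2.778
  β = (-11 - (2)·-2.778) / (3) = -1.815
Iteration 3:
  α = (-6 - (-1)·-1.815) / (3) = -2.605
  β = (-11 - (2)·-2.605) / (3) = -1.930
Residual b − A·x = (-0.115, 0.000); ∞-norm = 0.115

0.115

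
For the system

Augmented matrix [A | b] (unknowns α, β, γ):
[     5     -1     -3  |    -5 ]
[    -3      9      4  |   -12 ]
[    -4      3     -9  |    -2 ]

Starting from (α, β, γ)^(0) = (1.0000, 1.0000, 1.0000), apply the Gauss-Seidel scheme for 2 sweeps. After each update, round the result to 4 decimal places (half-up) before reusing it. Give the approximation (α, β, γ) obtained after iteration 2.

Iteration 1:
  α = (-5 - (-1)·1.0000 - (-3)·1.0000) / (5) = -0.2000
  β = (-12 - (-3)·-0.2000 - (4)·1.0000) / (9) = -1.8444
  γ = (-2 - (-4)·-0.2000 - (3)·-1.8444) / (-9) = -0.3037
Iteration 2:
  α = (-5 - (-1)·-1.8444 - (-3)·-0.3037) / (5) = -1.5511
  β = (-12 - (-3)·-1.5511 - (4)·-0.3037) / (9) = -1.7154
  γ = (-2 - (-4)·-1.5511 - (3)·-1.7154) / (-9) = 0.3398

(-1.5511, -1.7154, 0.3398)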